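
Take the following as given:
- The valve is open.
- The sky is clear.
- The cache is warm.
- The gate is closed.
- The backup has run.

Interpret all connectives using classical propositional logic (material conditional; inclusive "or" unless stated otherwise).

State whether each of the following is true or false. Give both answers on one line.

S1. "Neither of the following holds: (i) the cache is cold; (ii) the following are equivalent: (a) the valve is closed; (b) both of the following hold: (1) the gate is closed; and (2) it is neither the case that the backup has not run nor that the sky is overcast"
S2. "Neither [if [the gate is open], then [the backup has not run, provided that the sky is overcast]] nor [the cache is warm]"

Let R = "the cache is warm" (T), P = "the valve is open" (T), S = "the gate is open" (F), U = "the backup has run" (T), Q = "the sky is overcast" (F).

S1: Parsed as ¬R ↓ (¬P ↔ (¬S ∧ (¬U ↓ Q)))

¬R = ¬T = F
¬P = ¬T = F
¬S = ¬F = T
¬U = ¬T = F
¬U ↓ Q = F ↓ F = T
¬S ∧ (¬U ↓ Q) = T ∧ T = T
¬P ↔ (¬S ∧ (¬U ↓ Q)) = F ↔ T = F
¬R ↓ (¬P ↔ (¬S ∧ (¬U ↓ Q))) = F ↓ F = T
So S1 is true.

S2: Parsed as (S → (Q → ¬U)) ↓ R

¬U = ¬T = F
Q → ¬U = F → F = T
S → (Q → ¬U) = F → T = T
(S → (Q → ¬U)) ↓ R = T ↓ T = F
So S2 is false.

S1 true / S2 false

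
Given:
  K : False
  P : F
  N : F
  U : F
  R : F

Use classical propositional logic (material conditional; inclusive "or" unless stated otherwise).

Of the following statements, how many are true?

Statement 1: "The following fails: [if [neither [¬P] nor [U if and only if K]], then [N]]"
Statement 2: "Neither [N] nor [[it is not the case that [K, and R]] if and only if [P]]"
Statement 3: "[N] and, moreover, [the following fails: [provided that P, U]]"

1

Statement 1: Parsed as ¬((¬P ↓ (U ↔ K)) → N)

¬P = ¬F = T
U ↔ K = F ↔ F = T
¬P ↓ (U ↔ K) = T ↓ T = F
(¬P ↓ (U ↔ K)) → N = F → F = T
¬((¬P ↓ (U ↔ K)) → N) = ¬T = F
Hence Statement 1 is false.

Statement 2: In symbols: N ↓ (¬(K ∧ R) ↔ P)

K ∧ R = F ∧ F = F
¬(K ∧ R) = ¬F = T
¬(K ∧ R) ↔ P = T ↔ F = F
N ↓ (¬(K ∧ R) ↔ P) = F ↓ F = T
Hence Statement 2 is true.

Statement 3: Parsed as N ∧ ¬(P → U)

P → U = F → F = T
¬(P → U) = ¬T = F
N ∧ ¬(P → U) = F ∧ F = F
Hence Statement 3 is false.

True statements: 1.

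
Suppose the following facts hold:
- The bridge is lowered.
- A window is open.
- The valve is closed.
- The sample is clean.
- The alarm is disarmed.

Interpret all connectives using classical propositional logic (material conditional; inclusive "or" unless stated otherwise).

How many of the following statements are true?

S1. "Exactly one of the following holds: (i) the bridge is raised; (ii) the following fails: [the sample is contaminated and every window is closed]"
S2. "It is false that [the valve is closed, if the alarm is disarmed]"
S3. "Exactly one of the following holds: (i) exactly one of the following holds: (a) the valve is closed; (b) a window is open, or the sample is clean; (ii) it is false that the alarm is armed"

2

Let P = "the bridge is raised" (F), N = "the sample is contaminated" (F), S = "a window is open" (T), L = "the alarm is armed" (F), G = "the valve is open" (F).

S1: Formalization: P xor ~(N & ~S)

~S = ~T = F
N & ~S = F & F = F
~(N & ~S) = ~F = T
P xor ~(N & ~S) = F xor T = T
Hence S1 is true.

S2: In symbols: ~(~L -> ~G)

~L = ~F = T
~G = ~F = T
~L -> ~G = T -> T = T
~(~L -> ~G) = ~T = F
Thus S2 is false.

S3: This is (~G xor (S | ~N)) xor ~L.

~G = ~F = T
~N = ~F = T
S | ~N = T | T = T
~G xor (S | ~N) = T xor T = F
~L = ~F = T
(~G xor (S | ~N)) xor ~L = F xor T = T
Hence S3 is true.

Count: 2.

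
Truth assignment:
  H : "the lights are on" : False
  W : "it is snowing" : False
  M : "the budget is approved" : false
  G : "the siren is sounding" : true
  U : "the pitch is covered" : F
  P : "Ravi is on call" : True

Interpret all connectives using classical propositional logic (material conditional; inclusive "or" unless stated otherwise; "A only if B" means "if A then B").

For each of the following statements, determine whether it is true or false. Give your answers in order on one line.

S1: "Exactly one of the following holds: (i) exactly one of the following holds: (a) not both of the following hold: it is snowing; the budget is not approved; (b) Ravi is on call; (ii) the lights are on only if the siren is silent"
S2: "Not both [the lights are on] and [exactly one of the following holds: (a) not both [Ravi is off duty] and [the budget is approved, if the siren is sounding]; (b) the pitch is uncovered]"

S1: This is ((W nand ~M) xor P) xor (H -> ~G).

~M = ~F = T
W nand ~M = F nand T = T
(W nand ~M) xor P = T xor T = F
~G = ~T = F
H -> ~G = F -> F = T
((W nand ~M) xor P) xor (H -> ~G) = F xor T = T
Thus S1 is true.

S2: In symbols: H nand ((~P nand (G -> M)) xor ~U)

~P = ~T = F
G -> M = T -> F = F
~P nand (G -> M) = F nand F = T
~U = ~F = T
(~P nand (G -> M)) xor ~U = T xor T = F
H nand ((~P nand (G -> M)) xor ~U) = F nand F = T
So S2 is true.

S1 T, S2 T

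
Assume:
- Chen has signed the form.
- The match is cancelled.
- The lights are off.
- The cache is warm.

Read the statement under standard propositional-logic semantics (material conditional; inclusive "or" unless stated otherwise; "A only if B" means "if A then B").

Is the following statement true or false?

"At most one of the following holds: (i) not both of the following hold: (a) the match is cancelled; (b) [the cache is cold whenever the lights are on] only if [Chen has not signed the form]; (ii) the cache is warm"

false

Let Q = "the match is cancelled" (True), R = "the lights are on" (False), S = "the cache is warm" (True), P = "Chen has signed the form" (True).
Formalization: (Q nand ((R -> not S) -> not P)) nand S

not S = not True = False
R -> not S = False -> False = True
not P = not True = False
(R -> not S) -> not P = True -> False = False
Q nand ((R -> not S) -> not P) = True nand False = True
(Q nand ((R -> not S) -> not P)) nand S = True nand True = False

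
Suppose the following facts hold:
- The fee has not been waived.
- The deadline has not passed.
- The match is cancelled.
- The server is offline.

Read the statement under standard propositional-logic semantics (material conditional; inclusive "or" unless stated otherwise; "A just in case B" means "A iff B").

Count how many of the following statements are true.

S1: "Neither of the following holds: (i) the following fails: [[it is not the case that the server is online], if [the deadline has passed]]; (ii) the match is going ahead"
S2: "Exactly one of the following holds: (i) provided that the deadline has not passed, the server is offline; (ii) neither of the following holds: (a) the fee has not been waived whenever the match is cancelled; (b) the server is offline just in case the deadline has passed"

Let Q = "the deadline has passed" (F), S = "the server is online" (F), R = "the match is cancelled" (T), P = "the fee has been waived" (F).

S1: In symbols: ~(Q -> ~S) nor ~R

~S = ~F = T
Q -> ~S = F -> T = T
~(Q -> ~S) = ~T = F
~R = ~T = F
~(Q -> ~S) nor ~R = F nor F = T
So S1 is true.

S2: Parsed as (~Q -> ~S) xor ((R -> ~P) nor (~S <-> Q))

~Q = ~F = T
~S = ~F = T
~Q -> ~S = T -> T = T
~P = ~F = T
R -> ~P = T -> T = T
~S = ~F = T
~S <-> Q = T <-> F = F
(R -> ~P) nor (~S <-> Q) = T nor F = F
(~Q -> ~S) xor ((R -> ~P) nor (~S <-> Q)) = T xor F = T
Thus S2 is true.

Count: 2.

2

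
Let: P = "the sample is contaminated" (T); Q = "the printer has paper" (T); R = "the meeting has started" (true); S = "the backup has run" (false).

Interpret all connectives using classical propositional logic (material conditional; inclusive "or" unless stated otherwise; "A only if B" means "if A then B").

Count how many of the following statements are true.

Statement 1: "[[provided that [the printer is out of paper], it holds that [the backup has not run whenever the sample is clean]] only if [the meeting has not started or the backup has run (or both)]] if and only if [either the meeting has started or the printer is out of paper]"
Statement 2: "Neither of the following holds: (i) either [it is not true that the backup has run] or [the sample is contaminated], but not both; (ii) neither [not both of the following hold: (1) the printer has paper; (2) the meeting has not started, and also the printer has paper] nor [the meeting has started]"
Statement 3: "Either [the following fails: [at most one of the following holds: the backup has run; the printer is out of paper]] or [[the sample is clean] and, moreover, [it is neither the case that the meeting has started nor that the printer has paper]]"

1

Statement 1: In symbols: ((~Q -> (~P -> ~S)) -> (~R | S)) <-> (R | ~Q)

~Q = ~T = F
~P = ~T = F
~S = ~F = T
~P -> ~S = F -> T = T
~Q -> (~P -> ~S) = F -> T = T
~R = ~T = F
~R | S = F | F = F
(~Q -> (~P -> ~S)) -> (~R | S) = T -> F = F
~Q = ~T = F
R | ~Q = T | F = T
((~Q -> (~P -> ~S)) -> (~R | S)) <-> (R | ~Q) = F <-> T = F
So Statement 1 is false.

Statement 2: Formalization: (~S xor P) nor ((Q nand (~R & Q)) nor R)

~S = ~F = T
~S xor P = T xor T = F
~R = ~T = F
~R & Q = F & T = F
Q nand (~R & Q) = T nand F = T
(Q nand (~R & Q)) nor R = T nor T = F
(~S xor P) nor ((Q nand (~R & Q)) nor R) = F nor F = T
So Statement 2 is true.

Statement 3: Parsed as ~(S nand ~Q) | (~P & (R nor Q))

~Q = ~T = F
S nand ~Q = F nand F = T
~(S nand ~Q) = ~T = F
~P = ~T = F
R nor Q = T nor T = F
~P & (R nor Q) = F & F = F
~(S nand ~Q) | (~P & (R nor Q)) = F | F = F
So Statement 3 is false.

Count: 1.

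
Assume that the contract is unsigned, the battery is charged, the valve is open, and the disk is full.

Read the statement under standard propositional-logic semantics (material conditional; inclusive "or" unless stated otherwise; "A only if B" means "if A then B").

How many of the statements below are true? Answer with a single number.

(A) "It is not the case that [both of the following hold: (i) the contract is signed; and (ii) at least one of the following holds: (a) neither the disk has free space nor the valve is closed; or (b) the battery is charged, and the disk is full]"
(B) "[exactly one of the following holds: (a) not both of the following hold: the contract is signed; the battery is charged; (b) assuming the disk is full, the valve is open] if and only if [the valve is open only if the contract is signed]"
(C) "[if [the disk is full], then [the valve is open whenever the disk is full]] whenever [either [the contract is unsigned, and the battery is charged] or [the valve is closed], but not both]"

3

Let N = "the contract is signed" (False), L = "the disk is full" (True), K = "the valve is open" (True), Q = "the battery is charged" (True).

(A): Parsed as not (N and ((not L nor not K) or (Q and L)))

not L = not True = False
not K = not True = False
not L nor not K = False nor False = True
Q and L = True and True = True
(not L nor not K) or (Q and L) = True or True = True
N and ((not L nor not K) or (Q and L)) = False and True = False
not (N and ((not L nor not K) or (Q and L))) = not False = True
Hence (A) is true.

(B): In symbols: ((N nand Q) xor (L -> K)) iff (K -> N)

N nand Q = False nand True = True
L -> K = True -> True = True
(N nand Q) xor (L -> K) = True xor True = False
K -> N = True -> False = False
((N nand Q) xor (L -> K)) iff (K -> N) = False iff False = True
Hence (B) is true.

(C): This is ((not N and Q) xor not K) -> (L -> (L -> K)).

not N = not False = True
not N and Q = True and True = True
not K = not True = False
(not N and Q) xor not K = True xor False = True
L -> K = True -> True = True
L -> (L -> K) = True -> True = True
((not N and Q) xor not K) -> (L -> (L -> K)) = True -> True = True
Thus (C) is true.

Count: 3.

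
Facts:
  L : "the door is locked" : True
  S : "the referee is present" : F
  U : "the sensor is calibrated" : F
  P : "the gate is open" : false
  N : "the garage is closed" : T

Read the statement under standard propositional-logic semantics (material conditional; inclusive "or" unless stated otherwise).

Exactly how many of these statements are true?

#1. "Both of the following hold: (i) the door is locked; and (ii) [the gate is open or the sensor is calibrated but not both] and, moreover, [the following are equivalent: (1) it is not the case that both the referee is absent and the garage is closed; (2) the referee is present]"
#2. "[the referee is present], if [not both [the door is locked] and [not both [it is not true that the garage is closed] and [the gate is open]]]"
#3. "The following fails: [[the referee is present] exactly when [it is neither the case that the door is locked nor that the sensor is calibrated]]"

#1: Parsed as L ∧ ((P ⊕ U) ∧ ((¬S ↑ N) ↔ S))

P ⊕ U = F ⊕ F = F
¬S = ¬F = T
¬S ↑ N = T ↑ T = F
(¬S ↑ N) ↔ S = F ↔ F = T
(P ⊕ U) ∧ ((¬S ↑ N) ↔ S) = F ∧ T = F
L ∧ ((P ⊕ U) ∧ ((¬S ↑ N) ↔ S)) = T ∧ F = F
Hence #1 is false.

#2: In symbols: (L ↑ (¬N ↑ P)) → S

¬N = ¬T = F
¬N ↑ P = F ↑ F = T
L ↑ (¬N ↑ P) = T ↑ T = F
(L ↑ (¬N ↑ P)) → S = F → F = T
So #2 is true.

#3: This is ¬(S ↔ (L ↓ U)).

L ↓ U = T ↓ F = F
S ↔ (L ↓ U) = F ↔ F = T
¬(S ↔ (L ↓ U)) = ¬T = F
So #3 is false.

1 of the 3 statements is true (#2).

1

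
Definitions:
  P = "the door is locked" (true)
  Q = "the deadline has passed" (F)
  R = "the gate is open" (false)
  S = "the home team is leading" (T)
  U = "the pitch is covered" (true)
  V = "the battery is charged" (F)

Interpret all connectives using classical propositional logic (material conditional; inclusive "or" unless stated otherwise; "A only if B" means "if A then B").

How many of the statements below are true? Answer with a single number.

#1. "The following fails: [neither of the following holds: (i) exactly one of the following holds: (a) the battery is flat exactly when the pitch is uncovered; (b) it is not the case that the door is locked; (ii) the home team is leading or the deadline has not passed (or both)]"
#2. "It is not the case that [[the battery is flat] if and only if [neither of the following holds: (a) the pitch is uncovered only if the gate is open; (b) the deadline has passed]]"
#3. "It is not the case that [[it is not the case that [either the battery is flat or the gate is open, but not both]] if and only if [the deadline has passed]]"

#1: In symbols: ¬(((¬V ↔ ¬U) ⊕ ¬P) ↓ (S ∨ ¬Q))

¬V = ¬F = T
¬U = ¬T = F
¬V ↔ ¬U = T ↔ F = F
¬P = ¬T = F
(¬V ↔ ¬U) ⊕ ¬P = F ⊕ F = F
¬Q = ¬F = T
S ∨ ¬Q = T ∨ T = T
((¬V ↔ ¬U) ⊕ ¬P) ↓ (S ∨ ¬Q) = F ↓ T = F
¬(((¬V ↔ ¬U) ⊕ ¬P) ↓ (S ∨ ¬Q)) = ¬F = T
Hence #1 is true.

#2: This is ¬(¬V ↔ ((¬U → R) ↓ Q)).

¬V = ¬F = T
¬U = ¬T = F
¬U → R = F → F = T
(¬U → R) ↓ Q = T ↓ F = F
¬V ↔ ((¬U → R) ↓ Q) = T ↔ F = F
¬(¬V ↔ ((¬U → R) ↓ Q)) = ¬F = T
Hence #2 is true.

#3: Parsed as ¬(¬(¬V ⊕ R) ↔ Q)

¬V = ¬F = T
¬V ⊕ R = T ⊕ F = T
¬(¬V ⊕ R) = ¬T = F
¬(¬V ⊕ R) ↔ Q = F ↔ F = T
¬(¬(¬V ⊕ R) ↔ Q) = ¬T = F
Hence #3 is false.

Count: 2.

2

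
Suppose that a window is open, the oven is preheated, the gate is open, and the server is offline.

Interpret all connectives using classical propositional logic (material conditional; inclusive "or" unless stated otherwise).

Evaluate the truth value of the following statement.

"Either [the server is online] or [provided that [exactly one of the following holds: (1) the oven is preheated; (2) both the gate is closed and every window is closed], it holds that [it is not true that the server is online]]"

True

Let S = "the server is online" (False), Q = "the oven is preheated" (True), R = "the gate is open" (True), P = "a window is open" (True).
In symbols: S or ((Q xor (not R and not P)) -> not S)

not R = not True = False
not P = not True = False
not R and not P = False and False = False
Q xor (not R and not P) = True xor False = True
not S = not False = True
(Q xor (not R and not P)) -> not S = True -> True = True
S or ((Q xor (not R and not P)) -> not S) = False or True = True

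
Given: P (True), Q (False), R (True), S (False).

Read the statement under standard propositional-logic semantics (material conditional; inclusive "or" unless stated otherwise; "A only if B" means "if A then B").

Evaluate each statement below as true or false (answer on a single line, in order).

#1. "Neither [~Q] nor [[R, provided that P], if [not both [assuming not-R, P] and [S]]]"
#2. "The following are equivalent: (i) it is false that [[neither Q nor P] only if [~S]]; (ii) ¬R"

#1: Parsed as ~Q nor (((~R -> P) nand S) -> (P -> R))

~Q = ~F = T
~R = ~T = F
~R -> P = F -> T = T
(~R -> P) nand S = T nand F = T
P -> R = T -> T = T
((~R -> P) nand S) -> (P -> R) = T -> T = T
~Q nor (((~R -> P) nand S) -> (P -> R)) = T nor T = F
So #1 is false.

#2: Parsed as ~((Q nor P) -> ~S) <-> ~R

Q nor P = F nor T = F
~S = ~F = T
(Q nor P) -> ~S = F -> T = T
~((Q nor P) -> ~S) = ~T = F
~R = ~T = F
~((Q nor P) -> ~S) <-> ~R = F <-> F = T
Thus #2 is true.

#1 F; #2 T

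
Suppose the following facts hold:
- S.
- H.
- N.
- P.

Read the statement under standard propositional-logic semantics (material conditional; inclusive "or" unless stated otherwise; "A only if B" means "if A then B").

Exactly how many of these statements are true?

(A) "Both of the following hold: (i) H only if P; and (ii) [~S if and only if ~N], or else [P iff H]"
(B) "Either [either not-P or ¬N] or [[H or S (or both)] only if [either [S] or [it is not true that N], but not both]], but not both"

(A): In symbols: (H -> P) & ((~S <-> ~N) | (P <-> H))

H -> P = T -> T = T
~S = ~T = F
~N = ~T = F
~S <-> ~N = F <-> F = T
P <-> H = T <-> T = T
(~S <-> ~N) | (P <-> H) = T | T = T
(H -> P) & ((~S <-> ~N) | (P <-> H)) = T & T = T
Hence (A) is true.

(B): Parsed as (~P | ~N) xor ((H | S) -> (S xor ~N))

~P = ~T = F
~N = ~T = F
~P | ~N = F | F = F
H | S = T | T = T
~N = ~T = F
S xor ~N = T xor F = T
(H | S) -> (S xor ~N) = T -> T = T
(~P | ~N) xor ((H | S) -> (S xor ~N)) = F xor T = T
So (B) is true.

2 of the 2 statements are true ((A), (B)).

2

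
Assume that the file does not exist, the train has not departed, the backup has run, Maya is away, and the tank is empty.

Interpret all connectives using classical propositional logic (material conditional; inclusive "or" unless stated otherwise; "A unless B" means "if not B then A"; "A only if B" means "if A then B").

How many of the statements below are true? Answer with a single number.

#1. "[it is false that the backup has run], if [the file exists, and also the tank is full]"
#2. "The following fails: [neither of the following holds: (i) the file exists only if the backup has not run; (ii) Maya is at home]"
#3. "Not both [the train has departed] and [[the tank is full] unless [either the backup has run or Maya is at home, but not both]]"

3

Let P = "the file exists" (F), U = "the tank is full" (F), R = "the backup has run" (T), S = "Maya is at home" (F), Q = "the train has departed" (F).

#1: In symbols: (P & U) -> ~R

P & U = F & F = F
~R = ~T = F
(P & U) -> ~R = F -> F = T
So #1 is true.

#2: This is ~((P -> ~R) nor S).

~R = ~T = F
P -> ~R = F -> F = T
(P -> ~R) nor S = T nor F = F
~((P -> ~R) nor S) = ~F = T
Thus #2 is true.

#3: In symbols: Q nand (U | (R xor S))

R xor S = T xor F = T
U | (R xor S) = F | T = T
Q nand (U | (R xor S)) = F nand T = T
Hence #3 is true.

3 of the 3 statements are true.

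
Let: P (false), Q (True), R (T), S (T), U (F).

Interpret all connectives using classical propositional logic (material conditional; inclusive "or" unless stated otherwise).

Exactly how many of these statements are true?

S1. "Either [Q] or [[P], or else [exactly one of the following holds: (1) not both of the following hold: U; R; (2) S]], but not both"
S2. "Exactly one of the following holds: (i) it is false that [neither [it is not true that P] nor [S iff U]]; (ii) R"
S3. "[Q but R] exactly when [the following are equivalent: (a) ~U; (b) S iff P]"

1

S1: This is Q xor (P | ((U nand R) xor S)).

U nand R = F nand T = T
(U nand R) xor S = T xor T = F
P | ((U nand R) xor S) = F | F = F
Q xor (P | ((U nand R) xor S)) = T xor F = T
Thus S1 is true.

S2: This is ~(~P nor (S <-> U)) xor R.

~P = ~F = T
S <-> U = T <-> F = F
~P nor (S <-> U) = T nor F = F
~(~P nor (S <-> U)) = ~F = T
~(~P nor (S <-> U)) xor R = T xor T = F
So S2 is false.

S3: This is (Q & R) <-> (~U <-> (S <-> P)).

Q & R = T & T = T
~U = ~F = T
S <-> P = T <-> F = F
~U <-> (S <-> P) = T <-> F = F
(Q & R) <-> (~U <-> (S <-> P)) = T <-> F = F
So S3 is false.

1 of the 3 statements is true.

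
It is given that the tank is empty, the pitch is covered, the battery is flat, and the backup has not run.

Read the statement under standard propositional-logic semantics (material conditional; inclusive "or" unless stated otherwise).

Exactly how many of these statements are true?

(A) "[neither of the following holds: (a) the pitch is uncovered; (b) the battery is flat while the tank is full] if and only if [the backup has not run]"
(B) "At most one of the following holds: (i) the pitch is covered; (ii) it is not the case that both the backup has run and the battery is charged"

1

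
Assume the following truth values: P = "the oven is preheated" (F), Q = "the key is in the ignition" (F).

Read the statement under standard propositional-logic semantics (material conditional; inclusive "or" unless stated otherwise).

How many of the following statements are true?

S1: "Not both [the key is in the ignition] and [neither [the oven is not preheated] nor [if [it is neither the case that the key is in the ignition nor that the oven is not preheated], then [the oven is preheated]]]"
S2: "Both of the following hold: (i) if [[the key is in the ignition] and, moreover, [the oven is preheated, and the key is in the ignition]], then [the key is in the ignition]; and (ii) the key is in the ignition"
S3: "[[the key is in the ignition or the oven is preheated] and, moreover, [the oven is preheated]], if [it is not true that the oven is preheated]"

S1: Formalization: Q ↑ (¬P ↓ ((Q ↓ ¬P) → P))

¬P = ¬F = T
¬P = ¬F = T
Q ↓ ¬P = F ↓ T = F
(Q ↓ ¬P) → P = F → F = T
¬P ↓ ((Q ↓ ¬P) → P) = T ↓ T = F
Q ↑ (¬P ↓ ((Q ↓ ¬P) → P)) = F ↑ F = T
So S1 is true.

S2: Parsed as ((Q ∧ (P ∧ Q)) → Q) ∧ Q

P ∧ Q = F ∧ F = F
Q ∧ (P ∧ Q) = F ∧ F = F
(Q ∧ (P ∧ Q)) → Q = F → F = T
((Q ∧ (P ∧ Q)) → Q) ∧ Q = T ∧ F = F
So S2 is false.

S3: Formalization: ¬P → ((Q ∨ P) ∧ P)

¬P = ¬F = T
Q ∨ P = F ∨ F = F
(Q ∨ P) ∧ P = F ∧ F = F
¬P → ((Q ∨ P) ∧ P) = T → F = F
Thus S3 is false.

Count: 1.

1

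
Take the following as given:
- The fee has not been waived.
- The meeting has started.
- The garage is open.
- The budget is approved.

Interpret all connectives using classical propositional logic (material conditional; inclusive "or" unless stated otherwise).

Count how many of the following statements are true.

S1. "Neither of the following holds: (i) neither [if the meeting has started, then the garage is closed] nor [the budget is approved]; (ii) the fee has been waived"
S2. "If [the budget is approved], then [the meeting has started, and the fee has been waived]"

1

Let Q = "the meeting has started" (T), R = "the garage is closed" (F), S = "the budget is approved" (T), P = "the fee has been waived" (F).

S1: Parsed as ((Q → R) ↓ S) ↓ P

Q → R = T → F = F
(Q → R) ↓ S = F ↓ T = F
((Q → R) ↓ S) ↓ P = F ↓ F = T
So S1 is true.

S2: Formalization: S → (Q ∧ P)

Q ∧ P = T ∧ F = F
S → (Q ∧ P) = T → F = F
So S2 is false.

Count: 1.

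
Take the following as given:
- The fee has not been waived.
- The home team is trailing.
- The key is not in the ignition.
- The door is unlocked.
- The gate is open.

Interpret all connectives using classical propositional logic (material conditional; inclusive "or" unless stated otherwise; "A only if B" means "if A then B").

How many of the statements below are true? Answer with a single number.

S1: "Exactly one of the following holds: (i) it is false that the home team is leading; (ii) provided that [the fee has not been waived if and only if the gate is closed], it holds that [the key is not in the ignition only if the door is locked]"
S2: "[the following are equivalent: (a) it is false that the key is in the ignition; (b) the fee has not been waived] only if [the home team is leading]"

Let G = "the home team is leading" (False), S = "the fee has been waived" (False), Q = "the gate is open" (True), U = "the key is in the ignition" (False), M = "the door is locked" (False).

S1: Formalization: not G xor ((not S iff not Q) -> (not U -> M))

not G = not False = True
not S = not False = True
not Q = not True = False
not S iff not Q = True iff False = False
not U = not False = True
not U -> M = True -> False = False
(not S iff not Q) -> (not U -> M) = False -> False = True
not G xor ((not S iff not Q) -> (not U -> M)) = True xor True = False
Hence S1 is false.

S2: This is (not U iff not S) -> G.

not U = not False = True
not S = not False = True
not U iff not S = True iff True = True
(not U iff not S) -> G = True -> False = False
Hence S2 is false.

Count: 0.

0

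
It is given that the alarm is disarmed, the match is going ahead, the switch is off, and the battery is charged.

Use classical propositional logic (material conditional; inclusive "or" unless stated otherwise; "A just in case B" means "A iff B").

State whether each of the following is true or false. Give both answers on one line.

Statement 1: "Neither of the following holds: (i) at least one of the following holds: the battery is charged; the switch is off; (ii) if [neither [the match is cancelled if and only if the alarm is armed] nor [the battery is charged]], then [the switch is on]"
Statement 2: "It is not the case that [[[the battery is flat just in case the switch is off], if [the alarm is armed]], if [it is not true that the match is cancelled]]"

Statement 1 False; Statement 2 False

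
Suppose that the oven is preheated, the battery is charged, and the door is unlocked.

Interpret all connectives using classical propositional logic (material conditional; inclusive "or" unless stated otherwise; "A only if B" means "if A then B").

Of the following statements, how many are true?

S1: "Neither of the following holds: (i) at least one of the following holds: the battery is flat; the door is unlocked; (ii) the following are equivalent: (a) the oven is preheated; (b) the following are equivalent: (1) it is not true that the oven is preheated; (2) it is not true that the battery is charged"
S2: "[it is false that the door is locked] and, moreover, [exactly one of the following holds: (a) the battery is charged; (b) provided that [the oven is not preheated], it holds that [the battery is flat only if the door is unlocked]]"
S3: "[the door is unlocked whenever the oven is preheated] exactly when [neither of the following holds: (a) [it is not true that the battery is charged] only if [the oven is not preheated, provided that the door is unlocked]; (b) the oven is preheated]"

0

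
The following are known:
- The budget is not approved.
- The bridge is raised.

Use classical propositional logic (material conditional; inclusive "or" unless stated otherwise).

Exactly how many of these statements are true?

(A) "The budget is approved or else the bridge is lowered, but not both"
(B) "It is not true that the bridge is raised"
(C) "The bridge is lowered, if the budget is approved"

1

Let W = "the budget is approved" (F), D = "the bridge is raised" (T).

(A): In symbols: W xor ~D

~D = ~T = F
W xor ~D = F xor F = F
Thus (A) is false.

(B): In symbols: ~D

~D = ~T = F
So (B) is false.

(C): Parsed as W -> ~D

~D = ~T = F
W -> ~D = F -> F = T
Hence (C) is true.

1 of the 3 statements is true ((C)).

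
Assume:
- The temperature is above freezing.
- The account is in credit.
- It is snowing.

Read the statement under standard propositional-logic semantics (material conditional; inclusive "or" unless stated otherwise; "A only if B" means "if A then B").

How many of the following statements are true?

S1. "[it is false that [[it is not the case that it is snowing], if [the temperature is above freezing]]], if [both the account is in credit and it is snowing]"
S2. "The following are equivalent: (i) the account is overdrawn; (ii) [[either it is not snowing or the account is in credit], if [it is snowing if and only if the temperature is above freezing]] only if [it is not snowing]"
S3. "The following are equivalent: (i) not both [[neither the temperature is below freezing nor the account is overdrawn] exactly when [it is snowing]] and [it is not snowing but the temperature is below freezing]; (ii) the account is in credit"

Let D = "the account is overdrawn" (F), K = "it is snowing" (T), N = "the temperature is below freezing" (F).

S1: This is (~D & K) -> ~(~N -> ~K).

~D = ~F = T
~D & K = T & T = T
~N = ~F = T
~K = ~T = F
~N -> ~K = T -> F = F
~(~N -> ~K) = ~F = T
(~D & K) -> ~(~N -> ~K) = T -> T = T
Hence S1 is true.

S2: This is D <-> (((K <-> ~N) -> (~K | ~D)) -> ~K).

~N = ~F = T
K <-> ~N = T <-> T = T
~K = ~T = F
~D = ~F = T
~K | ~D = F | T = T
(K <-> ~N) -> (~K | ~D) = T -> T = T
~K = ~T = F
((K <-> ~N) -> (~K | ~D)) -> ~K = T -> F = F
D <-> (((K <-> ~N) -> (~K | ~D)) -> ~K) = F <-> F = T
So S2 is true.

S3: Formalization: (((N nor D) <-> K) nand (~K & N)) <-> ~D

N nor D = F nor F = T
(N nor D) <-> K = T <-> T = T
~K = ~T = F
~K & N = F & F = F
((N nor D) <-> K) nand (~K & N) = T nand F = T
~D = ~F = T
(((N nor D) <-> K) nand (~K & N)) <-> ~D = T <-> T = T
So S3 is true.

Count: 3.

3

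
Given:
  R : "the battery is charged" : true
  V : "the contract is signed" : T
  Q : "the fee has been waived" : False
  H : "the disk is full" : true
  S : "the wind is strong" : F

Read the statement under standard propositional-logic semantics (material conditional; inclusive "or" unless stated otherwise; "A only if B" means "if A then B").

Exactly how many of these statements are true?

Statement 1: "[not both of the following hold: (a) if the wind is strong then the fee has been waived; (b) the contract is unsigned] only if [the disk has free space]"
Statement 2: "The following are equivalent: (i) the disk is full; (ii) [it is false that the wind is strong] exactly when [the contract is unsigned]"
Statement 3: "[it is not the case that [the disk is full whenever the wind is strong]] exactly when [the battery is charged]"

0

Statement 1: Formalization: ((S -> Q) nand ~V) -> ~H

S -> Q = F -> F = T
~V = ~T = F
(S -> Q) nand ~V = T nand F = T
~H = ~T = F
((S -> Q) nand ~V) -> ~H = T -> F = F
Thus Statement 1 is false.

Statement 2: Formalization: H <-> (~S <-> ~V)

~S = ~F = T
~V = ~T = F
~S <-> ~V = T <-> F = F
H <-> (~S <-> ~V) = T <-> F = F
So Statement 2 is false.

Statement 3: This is ~(S -> H) <-> R.

S -> H = F -> T = T
~(S -> H) = ~T = F
~(S -> H) <-> R = F <-> T = F
Hence Statement 3 is false.

True statements: 0 (none).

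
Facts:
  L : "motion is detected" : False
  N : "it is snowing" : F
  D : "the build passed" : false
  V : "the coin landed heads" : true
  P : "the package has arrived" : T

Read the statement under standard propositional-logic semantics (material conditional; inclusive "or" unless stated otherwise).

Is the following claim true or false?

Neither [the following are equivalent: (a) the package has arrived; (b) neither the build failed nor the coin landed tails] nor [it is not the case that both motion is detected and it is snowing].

False.

This is (P iff (not D nor not V)) nor (L nand N).

not D = not False = True
not V = not True = False
not D nor not V = True nor False = False
P iff (not D nor not V) = True iff False = False
L nand N = False nand False = True
(P iff (not D nor not V)) nor (L nand N) = False nor True = False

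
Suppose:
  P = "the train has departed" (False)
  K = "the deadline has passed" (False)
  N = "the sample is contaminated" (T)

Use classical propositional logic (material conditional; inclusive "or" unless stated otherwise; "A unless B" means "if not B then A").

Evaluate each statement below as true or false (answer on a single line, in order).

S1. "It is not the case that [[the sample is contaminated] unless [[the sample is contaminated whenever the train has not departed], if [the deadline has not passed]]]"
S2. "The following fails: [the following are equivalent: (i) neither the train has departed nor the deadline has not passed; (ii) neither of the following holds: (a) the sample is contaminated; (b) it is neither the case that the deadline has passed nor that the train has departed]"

S1: This is ~(N | (~K -> (~P -> N))).

~K = ~F = T
~P = ~F = T
~P -> N = T -> T = T
~K -> (~P -> N) = T -> T = T
N | (~K -> (~P -> N)) = T | T = T
~(N | (~K -> (~P -> N))) = ~T = F
Thus S1 is false.

S2: In symbols: ~((P nor ~K) <-> (N nor (K nor P)))

~K = ~F = T
P nor ~K = F nor T = F
K nor P = F nor F = T
N nor (K nor P) = T nor T = F
(P nor ~K) <-> (N nor (K nor P)) = F <-> F = T
~((P nor ~K) <-> (N nor (K nor P))) = ~T = F
Thus S2 is false.

S1 F, S2 F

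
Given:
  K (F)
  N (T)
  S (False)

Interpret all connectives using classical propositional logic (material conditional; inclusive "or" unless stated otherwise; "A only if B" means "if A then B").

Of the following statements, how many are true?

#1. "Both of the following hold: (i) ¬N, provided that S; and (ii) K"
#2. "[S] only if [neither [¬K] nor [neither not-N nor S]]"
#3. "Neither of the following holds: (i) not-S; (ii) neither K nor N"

1

#1: Parsed as (S -> ~N) & K

~N = ~T = F
S -> ~N = F -> F = T
(S -> ~N) & K = T & F = F
So #1 is false.

#2: This is S -> (~K nor (~N nor S)).

~K = ~F = T
~N = ~T = F
~N nor S = F nor F = T
~K nor (~N nor S) = T nor T = F
S -> (~K nor (~N nor S)) = F -> F = T
Thus #2 is true.

#3: In symbols: ~S nor (K nor N)

~S = ~F = T
K nor N = F nor T = F
~S nor (K nor N) = T nor F = F
Hence #3 is false.

1 of the 3 statements is true.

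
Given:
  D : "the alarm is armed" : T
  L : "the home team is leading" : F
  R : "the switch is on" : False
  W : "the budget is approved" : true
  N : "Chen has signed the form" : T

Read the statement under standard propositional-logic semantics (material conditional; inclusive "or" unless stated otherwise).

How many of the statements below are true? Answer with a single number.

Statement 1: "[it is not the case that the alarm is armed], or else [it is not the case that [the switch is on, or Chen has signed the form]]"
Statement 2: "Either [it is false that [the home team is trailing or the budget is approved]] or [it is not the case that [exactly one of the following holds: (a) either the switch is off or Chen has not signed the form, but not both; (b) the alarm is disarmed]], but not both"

0

Statement 1: Formalization: ¬D ∨ ¬(R ∨ N)

¬D = ¬T = F
R ∨ N = F ∨ T = T
¬(R ∨ N) = ¬T = F
¬D ∨ ¬(R ∨ N) = F ∨ F = F
Hence Statement 1 is false.

Statement 2: In symbols: ¬(¬L ∨ W) ⊕ ¬((¬R ⊕ ¬N) ⊕ ¬D)

¬L = ¬F = T
¬L ∨ W = T ∨ T = T
¬(¬L ∨ W) = ¬T = F
¬R = ¬F = T
¬N = ¬T = F
¬R ⊕ ¬N = T ⊕ F = T
¬D = ¬T = F
(¬R ⊕ ¬N) ⊕ ¬D = T ⊕ F = T
¬((¬R ⊕ ¬N) ⊕ ¬D) = ¬T = F
¬(¬L ∨ W) ⊕ ¬((¬R ⊕ ¬N) ⊕ ¬D) = F ⊕ F = F
Thus Statement 2 is false.

0 of the 2 statements are true (none).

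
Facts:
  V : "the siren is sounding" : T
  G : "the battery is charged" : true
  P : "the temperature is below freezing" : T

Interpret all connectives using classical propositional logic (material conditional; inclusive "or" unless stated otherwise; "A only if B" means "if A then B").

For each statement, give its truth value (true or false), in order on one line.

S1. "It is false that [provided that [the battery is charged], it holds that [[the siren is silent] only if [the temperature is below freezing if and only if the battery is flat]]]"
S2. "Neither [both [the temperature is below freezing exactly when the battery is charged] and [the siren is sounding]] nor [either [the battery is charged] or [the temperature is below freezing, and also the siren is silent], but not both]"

S1 False; S2 False

S1: This is ~(G -> (~V -> (P <-> ~G))).

~V = ~T = F
~G = ~T = F
P <-> ~G = T <-> F = F
~V -> (P <-> ~G) = F -> F = T
G -> (~V -> (P <-> ~G)) = T -> T = T
~(G -> (~V -> (P <-> ~G))) = ~T = F
Thus S1 is false.

S2: Formalization: ((P <-> G) & V) nor (G xor (P & ~V))

P <-> G = T <-> T = T
(P <-> G) & V = T & T = T
~V = ~T = F
P & ~V = T & F = F
G xor (P & ~V) = T xor F = T
((P <-> G) & V) nor (G xor (P & ~V)) = T nor T = F
Hence S2 is false.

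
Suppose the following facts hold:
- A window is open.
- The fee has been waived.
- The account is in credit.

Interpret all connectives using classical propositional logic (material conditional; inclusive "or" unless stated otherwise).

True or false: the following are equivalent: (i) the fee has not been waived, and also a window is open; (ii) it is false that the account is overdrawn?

Let L = "the fee has been waived" (T), V = "a window is open" (T), H = "the account is overdrawn" (F).
This is (~L & V) <-> ~H.

~L = ~T = F
~L & V = F & T = F
~H = ~F = T
(~L & V) <-> ~H = F <-> T = F

False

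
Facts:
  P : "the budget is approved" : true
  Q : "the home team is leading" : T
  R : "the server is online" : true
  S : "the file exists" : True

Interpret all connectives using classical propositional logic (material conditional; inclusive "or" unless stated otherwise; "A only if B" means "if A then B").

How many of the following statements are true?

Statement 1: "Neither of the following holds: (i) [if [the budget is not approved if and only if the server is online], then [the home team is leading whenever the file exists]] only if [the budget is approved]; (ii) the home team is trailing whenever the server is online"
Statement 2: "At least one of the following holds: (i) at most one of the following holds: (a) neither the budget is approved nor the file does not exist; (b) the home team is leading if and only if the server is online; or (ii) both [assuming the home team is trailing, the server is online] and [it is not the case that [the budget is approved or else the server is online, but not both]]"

Statement 1: Formalization: (((not P iff R) -> (S -> Q)) -> P) nor (R -> not Q)

not P = not True = False
not P iff R = False iff True = False
S -> Q = True -> True = True
(not P iff R) -> (S -> Q) = False -> True = True
((not P iff R) -> (S -> Q)) -> P = True -> True = True
not Q = not True = False
R -> not Q = True -> False = False
(((not P iff R) -> (S -> Q)) -> P) nor (R -> not Q) = True nor False = False
So Statement 1 is false.

Statement 2: In symbols: ((P nor not S) nand (Q iff R)) or ((not Q -> R) and not (P xor R))

not S = not True = False
P nor not S = True nor False = False
Q iff R = True iff True = True
(P nor not S) nand (Q iff R) = False nand True = True
not Q = not True = False
not Q -> R = False -> True = True
P xor R = True xor True = False
not (P xor R) = not False = True
(not Q -> R) and not (P xor R) = True and True = True
((P nor not S) nand (Q iff R)) or ((not Q -> R) and not (P xor R)) = True or True = True
So Statement 2 is true.

1 of the 2 statements is true.

1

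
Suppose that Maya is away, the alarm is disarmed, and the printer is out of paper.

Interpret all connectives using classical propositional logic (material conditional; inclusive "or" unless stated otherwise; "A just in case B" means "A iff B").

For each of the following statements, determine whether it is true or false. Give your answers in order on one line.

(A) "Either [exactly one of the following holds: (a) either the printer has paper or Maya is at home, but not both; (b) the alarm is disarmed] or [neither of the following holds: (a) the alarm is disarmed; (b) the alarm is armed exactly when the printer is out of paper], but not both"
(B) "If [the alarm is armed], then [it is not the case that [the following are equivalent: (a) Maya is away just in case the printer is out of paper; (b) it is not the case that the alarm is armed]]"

Let N = "the printer has paper" (False), U = "Maya is at home" (False), L = "the alarm is armed" (False).

(A): This is ((N xor U) xor not L) xor (not L nor (L iff not N)).

N xor U = False xor False = False
not L = not False = True
(N xor U) xor not L = False xor True = True
not L = not False = True
not N = not False = True
L iff not N = False iff True = False
not L nor (L iff not N) = True nor False = False
((N xor U) xor not L) xor (not L nor (L iff not N)) = True xor False = True
So (A) is true.

(B): Parsed as L -> not ((not U iff not N) iff not L)

not U = not False = True
not N = not False = True
not U iff not N = True iff True = True
not L = not False = True
(not U iff not N) iff not L = True iff True = True
not ((not U iff not N) iff not L) = not True = False
L -> not ((not U iff not N) iff not L) = False -> False = True
Hence (B) is true.

(A) true; (B) true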